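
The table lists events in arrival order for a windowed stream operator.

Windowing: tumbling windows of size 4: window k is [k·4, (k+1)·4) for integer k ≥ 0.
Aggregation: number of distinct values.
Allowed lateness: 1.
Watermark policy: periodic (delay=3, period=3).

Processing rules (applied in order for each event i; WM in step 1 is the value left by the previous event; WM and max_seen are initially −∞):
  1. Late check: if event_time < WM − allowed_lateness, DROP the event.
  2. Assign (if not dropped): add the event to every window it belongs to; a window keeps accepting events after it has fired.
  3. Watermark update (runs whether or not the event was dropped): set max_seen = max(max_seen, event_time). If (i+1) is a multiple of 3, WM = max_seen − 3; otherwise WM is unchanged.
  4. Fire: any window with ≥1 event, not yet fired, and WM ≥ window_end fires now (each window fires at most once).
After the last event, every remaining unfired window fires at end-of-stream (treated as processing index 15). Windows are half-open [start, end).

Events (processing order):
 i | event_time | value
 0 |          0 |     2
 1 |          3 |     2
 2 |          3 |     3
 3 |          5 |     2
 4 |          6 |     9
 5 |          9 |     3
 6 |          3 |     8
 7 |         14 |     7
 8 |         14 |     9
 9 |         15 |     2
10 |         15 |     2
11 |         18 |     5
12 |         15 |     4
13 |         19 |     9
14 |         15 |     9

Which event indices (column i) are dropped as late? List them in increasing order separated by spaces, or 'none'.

i=0 t=0 v=2: → [0,4); WM=−∞
i=1 t=3 v=2: → [0,4); WM=−∞
i=2 t=3 v=3: → [0,4); WM=0
i=3 t=5 v=2: → [4,8); WM=0
i=4 t=6 v=9: → [4,8); WM=0
i=5 t=9 v=3: → [8,12); WM=6; [0,4) fires=2
i=6 t=3 v=8: DROP (t<6-1); WM=6
i=7 t=14 v=7: → [12,16); WM=6
i=8 t=14 v=9: → [12,16); WM=11; [4,8) fires=2
i=9 t=15 v=2: → [12,16); WM=11
i=10 t=15 v=2: → [12,16); WM=11
i=11 t=18 v=5: → [16,20); WM=15; [8,12) fires=1
i=12 t=15 v=4: → [12,16); WM=15
i=13 t=19 v=9: → [16,20); WM=15
i=14 t=15 v=9: → [12,16); WM=16; [12,16) fires=4

6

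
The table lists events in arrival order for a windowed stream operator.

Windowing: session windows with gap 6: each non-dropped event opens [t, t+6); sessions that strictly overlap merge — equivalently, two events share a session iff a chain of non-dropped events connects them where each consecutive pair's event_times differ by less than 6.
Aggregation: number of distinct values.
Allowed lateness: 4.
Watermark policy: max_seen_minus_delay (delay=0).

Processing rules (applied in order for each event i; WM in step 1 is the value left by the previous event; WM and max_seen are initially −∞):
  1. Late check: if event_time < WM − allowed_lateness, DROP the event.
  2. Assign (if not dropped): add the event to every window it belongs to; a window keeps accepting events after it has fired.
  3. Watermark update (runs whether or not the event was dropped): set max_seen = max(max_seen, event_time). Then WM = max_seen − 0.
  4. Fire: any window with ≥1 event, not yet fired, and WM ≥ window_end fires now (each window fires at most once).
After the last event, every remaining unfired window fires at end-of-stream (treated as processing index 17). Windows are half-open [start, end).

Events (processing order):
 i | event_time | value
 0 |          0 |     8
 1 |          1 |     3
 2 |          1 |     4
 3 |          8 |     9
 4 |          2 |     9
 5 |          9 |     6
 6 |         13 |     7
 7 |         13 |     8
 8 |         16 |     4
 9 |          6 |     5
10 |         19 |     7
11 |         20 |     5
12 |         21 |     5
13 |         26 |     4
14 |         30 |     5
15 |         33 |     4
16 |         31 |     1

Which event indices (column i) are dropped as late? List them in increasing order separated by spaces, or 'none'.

i=0 t=0 v=8: → [0,6); WM=0
i=1 t=1 v=3: → [0,7); WM=1
i=2 t=1 v=4: → [0,7); WM=1
i=3 t=8 v=9: → [8,14); WM=8
i=4 t=2 v=9: DROP (t<8-4); WM=8
i=5 t=9 v=6: → [8,15); WM=9
i=6 t=13 v=7: → [8,19); WM=13
i=7 t=13 v=8: → [8,19); WM=13
i=8 t=16 v=4: → [8,22); WM=16
i=9 t=6 v=5: DROP (t<16-4); WM=16
i=10 t=19 v=7: → [8,25); WM=19
i=11 t=20 v=5: → [8,26); WM=20
i=12 t=21 v=5: → [8,27); WM=21
i=13 t=26 v=4: → [8,32); WM=26
i=14 t=30 v=5: → [8,36); WM=30
i=15 t=33 v=4: → [8,39); WM=33
i=16 t=31 v=1: → [8,39); WM=33

4 9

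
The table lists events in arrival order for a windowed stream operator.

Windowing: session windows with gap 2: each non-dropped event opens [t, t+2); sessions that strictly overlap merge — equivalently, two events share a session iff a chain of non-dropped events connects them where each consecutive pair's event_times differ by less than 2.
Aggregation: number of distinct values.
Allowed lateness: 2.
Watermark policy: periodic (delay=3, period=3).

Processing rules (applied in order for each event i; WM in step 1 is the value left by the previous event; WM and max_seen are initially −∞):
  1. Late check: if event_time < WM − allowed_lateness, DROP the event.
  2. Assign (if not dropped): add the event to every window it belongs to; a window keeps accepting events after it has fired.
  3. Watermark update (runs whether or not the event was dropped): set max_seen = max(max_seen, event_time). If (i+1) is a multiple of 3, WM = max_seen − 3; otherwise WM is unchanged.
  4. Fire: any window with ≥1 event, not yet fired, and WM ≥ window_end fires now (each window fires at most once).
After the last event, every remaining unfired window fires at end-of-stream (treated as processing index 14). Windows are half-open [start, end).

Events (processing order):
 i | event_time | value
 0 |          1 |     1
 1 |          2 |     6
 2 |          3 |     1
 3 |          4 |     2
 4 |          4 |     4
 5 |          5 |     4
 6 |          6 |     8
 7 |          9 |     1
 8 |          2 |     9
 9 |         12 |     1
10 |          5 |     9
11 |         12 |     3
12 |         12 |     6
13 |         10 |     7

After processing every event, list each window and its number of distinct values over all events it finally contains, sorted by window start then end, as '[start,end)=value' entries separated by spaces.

i=0 t=1 v=1: → [1,3); WM=−∞
i=1 t=2 v=6: → [1,4); WM=−∞
i=2 t=3 v=1: → [1,5); WM=0
i=3 t=4 v=2: → [1,6); WM=0
i=4 t=4 v=4: → [1,6); WM=0
i=5 t=5 v=4: → [1,7); WM=2
i=6 t=6 v=8: → [1,8); WM=2
i=7 t=9 v=1: → [9,11); WM=2
i=8 t=2 v=9: → [1,8); WM=6
i=9 t=12 v=1: → [12,14); WM=6
i=10 t=5 v=9: → [1,8); WM=6
i=11 t=12 v=3: → [12,14); WM=9
i=12 t=12 v=6: → [12,14); WM=9
i=13 t=10 v=7: → [9,12); WM=9

[1,8)=6 [9,12)=2 [12,14)=3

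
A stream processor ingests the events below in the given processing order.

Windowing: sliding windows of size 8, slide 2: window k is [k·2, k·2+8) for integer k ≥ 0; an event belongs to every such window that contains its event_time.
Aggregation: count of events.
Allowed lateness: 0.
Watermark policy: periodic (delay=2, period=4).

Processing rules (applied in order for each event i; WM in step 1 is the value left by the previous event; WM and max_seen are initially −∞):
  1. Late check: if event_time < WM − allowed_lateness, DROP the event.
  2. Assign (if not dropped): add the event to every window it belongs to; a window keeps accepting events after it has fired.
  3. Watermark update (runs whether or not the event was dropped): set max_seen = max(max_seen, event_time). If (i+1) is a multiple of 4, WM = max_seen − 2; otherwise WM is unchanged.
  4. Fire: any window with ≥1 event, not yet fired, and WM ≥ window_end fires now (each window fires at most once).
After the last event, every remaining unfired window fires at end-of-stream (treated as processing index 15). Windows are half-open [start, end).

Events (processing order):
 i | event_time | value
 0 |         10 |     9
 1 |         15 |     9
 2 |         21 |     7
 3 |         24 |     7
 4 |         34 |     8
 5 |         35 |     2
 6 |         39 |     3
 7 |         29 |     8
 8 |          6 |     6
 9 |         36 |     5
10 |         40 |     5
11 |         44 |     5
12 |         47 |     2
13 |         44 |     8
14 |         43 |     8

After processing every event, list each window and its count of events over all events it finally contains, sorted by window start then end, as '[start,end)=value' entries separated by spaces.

[4,12)=1 [6,14)=1 [8,16)=2 [10,18)=2 [12,20)=1 [14,22)=2 [16,24)=1 [18,26)=2 [20,28)=2 [22,30)=2 [24,32)=2 [26,34)=1 [28,36)=3 [30,38)=2 [32,40)=3 [34,42)=4 [36,44)=3 [38,46)=5 [40,48)=5 [42,50)=4 [44,52)=3 [46,54)=1

i=0 t=10 v=9: → [10,18),[8,16),[6,14),[4,12); WM=−∞
i=1 t=15 v=9: → [14,22),[12,20),[10,18),[8,16); WM=−∞
i=2 t=21 v=7: → [20,28),[18,26),[16,24),[14,22); WM=−∞
i=3 t=24 v=7: → [24,32),[22,30),[20,28),[18,26); WM=22; [4,12) fires=1 [6,14) fires=1 [8,16) fires=2 [10,18) fires=2 [12,20) fires=1 [14,22) fires=2
i=4 t=34 v=8: → [34,42),[32,40),[30,38),[28,36); WM=22
i=5 t=35 v=2: → [34,42),[32,40),[30,38),[28,36); WM=22
i=6 t=39 v=3: → [38,46),[36,44),[34,42),[32,40); WM=22
i=7 t=29 v=8: → [28,36),[26,34),[24,32),[22,30); WM=37; [16,24) fires=1 [18,26) fires=2 [20,28) fires=2 [22,30) fires=2 [24,32) fires=2 [26,34) fires=1 [28,36) fires=3
i=8 t=6 v=6: DROP (t<37-0); WM=37
i=9 t=36 v=5: DROP (t<37-0); WM=37
i=10 t=40 v=5: → [40,48),[38,46),[36,44),[34,42); WM=37
i=11 t=44 v=5: → [44,52),[42,50),[40,48),[38,46); WM=42; [30,38) fires=2 [32,40) fires=3 [34,42) fires=4
i=12 t=47 v=2: → [46,54),[44,52),[42,50),[40,48); WM=42
i=13 t=44 v=8: → [44,52),[42,50),[40,48),[38,46); WM=42
i=14 t=43 v=8: → [42,50),[40,48),[38,46),[36,44); WM=42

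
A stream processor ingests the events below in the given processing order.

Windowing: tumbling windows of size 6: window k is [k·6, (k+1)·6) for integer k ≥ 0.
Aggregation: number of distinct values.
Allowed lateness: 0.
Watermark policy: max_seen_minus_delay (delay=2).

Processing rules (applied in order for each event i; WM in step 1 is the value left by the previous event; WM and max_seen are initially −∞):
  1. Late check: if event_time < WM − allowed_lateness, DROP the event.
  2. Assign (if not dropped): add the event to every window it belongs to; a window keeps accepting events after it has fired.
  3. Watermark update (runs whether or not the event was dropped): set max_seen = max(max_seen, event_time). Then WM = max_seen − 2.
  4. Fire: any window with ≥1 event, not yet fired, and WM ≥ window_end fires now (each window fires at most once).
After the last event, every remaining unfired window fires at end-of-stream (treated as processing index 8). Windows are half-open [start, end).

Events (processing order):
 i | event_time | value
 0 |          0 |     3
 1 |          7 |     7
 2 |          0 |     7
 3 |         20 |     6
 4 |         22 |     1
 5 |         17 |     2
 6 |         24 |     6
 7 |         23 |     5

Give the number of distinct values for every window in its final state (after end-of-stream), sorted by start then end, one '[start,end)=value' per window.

[0,6)=1 [6,12)=1 [18,24)=3 [24,30)=1

i=0 t=0 v=3: → [0,6); WM=-2
i=1 t=7 v=7: → [6,12); WM=5
i=2 t=0 v=7: DROP (t<5-0); WM=5
i=3 t=20 v=6: → [18,24); WM=18; [0,6) fires=1 [6,12) fires=1
i=4 t=22 v=1: → [18,24); WM=20
i=5 t=17 v=2: DROP (t<20-0); WM=20
i=6 t=24 v=6: → [24,30); WM=22
i=7 t=23 v=5: → [18,24); WM=22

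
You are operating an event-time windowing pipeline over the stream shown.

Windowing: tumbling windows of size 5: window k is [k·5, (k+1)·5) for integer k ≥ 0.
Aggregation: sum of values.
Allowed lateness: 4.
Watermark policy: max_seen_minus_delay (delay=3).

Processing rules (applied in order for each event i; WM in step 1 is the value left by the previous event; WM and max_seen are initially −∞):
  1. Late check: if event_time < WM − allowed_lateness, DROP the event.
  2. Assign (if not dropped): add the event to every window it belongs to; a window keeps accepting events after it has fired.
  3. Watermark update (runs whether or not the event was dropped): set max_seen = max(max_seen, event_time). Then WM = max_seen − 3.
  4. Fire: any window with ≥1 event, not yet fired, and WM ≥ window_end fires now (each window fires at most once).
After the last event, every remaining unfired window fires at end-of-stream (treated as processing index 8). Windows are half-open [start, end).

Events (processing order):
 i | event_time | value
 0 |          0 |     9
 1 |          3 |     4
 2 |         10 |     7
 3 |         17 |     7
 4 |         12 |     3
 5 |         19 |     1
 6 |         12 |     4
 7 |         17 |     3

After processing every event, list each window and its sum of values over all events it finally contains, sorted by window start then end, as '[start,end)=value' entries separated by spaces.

[0,5)=13 [10,15)=14 [15,20)=11

i=0 t=0 v=9: → [0,5); WM=-3
i=1 t=3 v=4: → [0,5); WM=0
i=2 t=10 v=7: → [10,15); WM=7; [0,5) fires=13
i=3 t=17 v=7: → [15,20); WM=14
i=4 t=12 v=3: → [10,15); WM=14
i=5 t=19 v=1: → [15,20); WM=16; [10,15) fires=10
i=6 t=12 v=4: → [10,15); WM=16
i=7 t=17 v=3: → [15,20); WM=16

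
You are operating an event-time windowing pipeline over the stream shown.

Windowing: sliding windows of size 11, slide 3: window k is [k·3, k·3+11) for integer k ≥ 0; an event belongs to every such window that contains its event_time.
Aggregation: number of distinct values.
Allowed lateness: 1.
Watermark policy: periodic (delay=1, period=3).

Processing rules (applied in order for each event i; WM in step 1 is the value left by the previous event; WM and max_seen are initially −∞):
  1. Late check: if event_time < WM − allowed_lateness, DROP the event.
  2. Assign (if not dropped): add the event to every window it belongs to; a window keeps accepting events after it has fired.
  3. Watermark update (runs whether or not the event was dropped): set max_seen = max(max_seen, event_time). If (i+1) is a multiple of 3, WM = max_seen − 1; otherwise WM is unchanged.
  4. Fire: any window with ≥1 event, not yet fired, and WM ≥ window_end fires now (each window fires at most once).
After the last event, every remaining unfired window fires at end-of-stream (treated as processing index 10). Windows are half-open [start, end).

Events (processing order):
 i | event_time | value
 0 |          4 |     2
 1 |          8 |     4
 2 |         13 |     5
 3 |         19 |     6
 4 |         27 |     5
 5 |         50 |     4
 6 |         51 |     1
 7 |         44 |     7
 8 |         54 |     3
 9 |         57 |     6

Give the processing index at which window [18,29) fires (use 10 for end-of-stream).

5

i=0 t=4 v=2: → [3,14),[0,11); WM=−∞
i=1 t=8 v=4: → [6,17),[3,14),[0,11); WM=−∞
i=2 t=13 v=5: → [12,23),[9,20),[6,17),[3,14); WM=12; [0,11) fires=2
i=3 t=19 v=6: → [18,29),[15,26),[12,23),[9,20); WM=12
i=4 t=27 v=5: → [27,38),[24,35),[21,32),[18,29); WM=12
i=5 t=50 v=4: → [48,59),[45,56),[42,53); WM=49; [3,14) fires=3 [6,17) fires=2 [9,20) fires=2 [12,23) fires=2 [15,26) fires=1 [18,29) fires=2 [21,32) fires=1 [24,35) fires=1 [27,38) fires=1
i=6 t=51 v=1: → [51,62),[48,59),[45,56),[42,53); WM=49
i=7 t=44 v=7: DROP (t<49-1); WM=49
i=8 t=54 v=3: → [54,65),[51,62),[48,59),[45,56); WM=53; [42,53) fires=2
i=9 t=57 v=6: → [57,68),[54,65),[51,62),[48,59); WM=53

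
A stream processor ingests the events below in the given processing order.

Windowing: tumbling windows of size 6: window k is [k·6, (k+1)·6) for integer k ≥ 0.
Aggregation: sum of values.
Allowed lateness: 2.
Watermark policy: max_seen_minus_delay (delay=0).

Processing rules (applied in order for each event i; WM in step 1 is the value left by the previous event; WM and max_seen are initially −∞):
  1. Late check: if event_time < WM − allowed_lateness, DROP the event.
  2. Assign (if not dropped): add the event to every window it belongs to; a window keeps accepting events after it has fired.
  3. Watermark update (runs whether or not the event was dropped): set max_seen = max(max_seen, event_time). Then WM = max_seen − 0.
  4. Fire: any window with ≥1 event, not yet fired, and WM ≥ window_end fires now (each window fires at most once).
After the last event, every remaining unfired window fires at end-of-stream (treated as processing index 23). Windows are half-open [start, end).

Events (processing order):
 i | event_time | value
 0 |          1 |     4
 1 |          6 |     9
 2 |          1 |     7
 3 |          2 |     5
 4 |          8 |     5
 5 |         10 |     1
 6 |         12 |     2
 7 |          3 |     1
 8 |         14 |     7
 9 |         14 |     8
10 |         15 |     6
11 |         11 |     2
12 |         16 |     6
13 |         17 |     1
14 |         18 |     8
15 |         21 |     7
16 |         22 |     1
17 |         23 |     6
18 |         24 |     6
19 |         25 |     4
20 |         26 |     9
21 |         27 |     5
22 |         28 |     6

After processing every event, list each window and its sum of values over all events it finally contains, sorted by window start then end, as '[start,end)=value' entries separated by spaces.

i=0 t=1 v=4: → [0,6); WM=1
i=1 t=6 v=9: → [6,12); WM=6; [0,6) fires=4
i=2 t=1 v=7: DROP (t<6-2); WM=6
i=3 t=2 v=5: DROP (t<6-2); WM=6
i=4 t=8 v=5: → [6,12); WM=8
i=5 t=10 v=1: → [6,12); WM=10
i=6 t=12 v=2: → [12,18); WM=12; [6,12) fires=15
i=7 t=3 v=1: DROP (t<12-2); WM=12
i=8 t=14 v=7: → [12,18); WM=14
i=9 t=14 v=8: → [12,18); WM=14
i=10 t=15 v=6: → [12,18); WM=15
i=11 t=11 v=2: DROP (t<15-2); WM=15
i=12 t=16 v=6: → [12,18); WM=16
i=13 t=17 v=1: → [12,18); WM=17
i=14 t=18 v=8: → [18,24); WM=18; [12,18) fires=30
i=15 t=21 v=7: → [18,24); WM=21
i=16 t=22 v=1: → [18,24); WM=22
i=17 t=23 v=6: → [18,24); WM=23
i=18 t=24 v=6: → [24,30); WM=24; [18,24) fires=22
i=19 t=25 v=4: → [24,30); WM=25
i=20 t=26 v=9: → [24,30); WM=26
i=21 t=27 v=5: → [24,30); WM=27
i=22 t=28 v=6: → [24,30); WM=28

[0,6)=4 [6,12)=15 [12,18)=30 [18,24)=22 [24,30)=30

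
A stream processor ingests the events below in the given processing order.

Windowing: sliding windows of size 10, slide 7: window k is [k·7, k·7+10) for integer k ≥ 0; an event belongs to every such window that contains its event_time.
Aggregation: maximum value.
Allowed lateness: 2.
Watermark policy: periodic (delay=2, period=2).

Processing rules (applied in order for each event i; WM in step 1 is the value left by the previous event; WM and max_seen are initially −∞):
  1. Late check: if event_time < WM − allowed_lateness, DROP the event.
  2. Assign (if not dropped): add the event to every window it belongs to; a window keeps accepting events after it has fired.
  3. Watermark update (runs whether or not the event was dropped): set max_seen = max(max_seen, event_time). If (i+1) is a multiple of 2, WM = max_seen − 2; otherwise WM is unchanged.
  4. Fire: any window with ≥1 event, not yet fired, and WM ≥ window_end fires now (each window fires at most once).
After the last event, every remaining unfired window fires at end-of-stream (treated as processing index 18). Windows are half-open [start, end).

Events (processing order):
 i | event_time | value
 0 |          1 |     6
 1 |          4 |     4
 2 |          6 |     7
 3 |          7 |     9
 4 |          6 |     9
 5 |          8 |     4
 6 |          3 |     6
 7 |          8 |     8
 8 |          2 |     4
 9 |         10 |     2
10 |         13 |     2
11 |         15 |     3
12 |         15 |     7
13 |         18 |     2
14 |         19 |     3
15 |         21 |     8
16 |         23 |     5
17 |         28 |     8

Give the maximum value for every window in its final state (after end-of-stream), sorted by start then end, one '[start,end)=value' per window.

[0,10)=9 [7,17)=9 [14,24)=8 [21,31)=8 [28,38)=8

i=0 t=1 v=6: → [0,10); WM=−∞
i=1 t=4 v=4: → [0,10); WM=2
i=2 t=6 v=7: → [0,10); WM=2
i=3 t=7 v=9: → [7,17),[0,10); WM=5
i=4 t=6 v=9: → [0,10); WM=5
i=5 t=8 v=4: → [7,17),[0,10); WM=6
i=6 t=3 v=6: DROP (t<6-2); WM=6
i=7 t=8 v=8: → [7,17),[0,10); WM=6
i=8 t=2 v=4: DROP (t<6-2); WM=6
i=9 t=10 v=2: → [7,17); WM=8
i=10 t=13 v=2: → [7,17); WM=8
i=11 t=15 v=3: → [14,24),[7,17); WM=13; [0,10) fires=9
i=12 t=15 v=7: → [14,24),[7,17); WM=13
i=13 t=18 v=2: → [14,24); WM=16
i=14 t=19 v=3: → [14,24); WM=16
i=15 t=21 v=8: → [21,31),[14,24); WM=19; [7,17) fires=9
i=16 t=23 v=5: → [21,31),[14,24); WM=19
i=17 t=28 v=8: → [28,38),[21,31); WM=26; [14,24) fires=8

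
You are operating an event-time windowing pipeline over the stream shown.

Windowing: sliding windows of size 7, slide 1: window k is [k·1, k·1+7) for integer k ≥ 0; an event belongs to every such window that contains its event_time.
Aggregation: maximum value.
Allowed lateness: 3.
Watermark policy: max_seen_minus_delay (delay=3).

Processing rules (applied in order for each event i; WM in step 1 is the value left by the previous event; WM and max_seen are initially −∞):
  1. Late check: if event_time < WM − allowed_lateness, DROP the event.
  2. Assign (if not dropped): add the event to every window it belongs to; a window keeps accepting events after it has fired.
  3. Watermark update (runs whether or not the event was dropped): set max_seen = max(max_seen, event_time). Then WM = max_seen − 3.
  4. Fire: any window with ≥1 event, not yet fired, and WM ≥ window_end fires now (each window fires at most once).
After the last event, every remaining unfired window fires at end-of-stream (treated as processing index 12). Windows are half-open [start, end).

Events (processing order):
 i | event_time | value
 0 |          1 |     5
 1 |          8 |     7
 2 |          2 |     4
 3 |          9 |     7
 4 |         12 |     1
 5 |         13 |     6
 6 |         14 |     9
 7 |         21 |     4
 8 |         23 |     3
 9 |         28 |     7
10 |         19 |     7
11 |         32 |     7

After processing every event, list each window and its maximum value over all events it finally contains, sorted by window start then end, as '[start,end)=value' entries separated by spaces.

i=0 t=1 v=5: → [1,8),[0,7); WM=-2
i=1 t=8 v=7: → [8,15),[7,14),[6,13),[5,12),[4,11),[3,10),[2,9); WM=5
i=2 t=2 v=4: → [2,9),[1,8),[0,7); WM=5
i=3 t=9 v=7: → [9,16),[8,15),[7,14),[6,13),[5,12),[4,11),[3,10); WM=6
i=4 t=12 v=1: → [12,19),[11,18),[10,17),[9,16),[8,15),[7,14),[6,13); WM=9; [0,7) fires=5 [1,8) fires=5 [2,9) fires=7
i=5 t=13 v=6: → [13,20),[12,19),[11,18),[10,17),[9,16),[8,15),[7,14); WM=10; [3,10) fires=7
i=6 t=14 v=9: → [14,21),[13,20),[12,19),[11,18),[10,17),[9,16),[8,15); WM=11; [4,11) fires=7
i=7 t=21 v=4: → [21,28),[20,27),[19,26),[18,25),[17,24),[16,23),[15,22); WM=18; [5,12) fires=7 [6,13) fires=7 [7,14) fires=7 [8,15) fires=9 [9,16) fires=9 [10,17) fires=9 [11,18) fires=9
i=8 t=23 v=3: → [23,30),[22,29),[21,28),[20,27),[19,26),[18,25),[17,24); WM=20; [12,19) fires=9 [13,20) fires=9
i=9 t=28 v=7: → [28,35),[27,34),[26,33),[25,32),[24,31),[23,30),[22,29); WM=25; [14,21) fires=9 [15,22) fires=4 [16,23) fires=4 [17,24) fires=4 [18,25) fires=4
i=10 t=19 v=7: DROP (t<25-3); WM=25
i=11 t=32 v=7: → [32,39),[31,38),[30,37),[29,36),[28,35),[27,34),[26,33); WM=29; [19,26) fires=4 [20,27) fires=4 [21,28) fires=4 [22,29) fires=7

[0,7)=5 [1,8)=5 [2,9)=7 [3,10)=7 [4,11)=7 [5,12)=7 [6,13)=7 [7,14)=7 [8,15)=9 [9,16)=9 [10,17)=9 [11,18)=9 [12,19)=9 [13,20)=9 [14,21)=9 [15,22)=4 [16,23)=4 [17,24)=4 [18,25)=4 [19,26)=4 [20,27)=4 [21,28)=4 [22,29)=7 [23,30)=7 [24,31)=7 [25,32)=7 [26,33)=7 [27,34)=7 [28,35)=7 [29,36)=7 [30,37)=7 [31,38)=7 [32,39)=7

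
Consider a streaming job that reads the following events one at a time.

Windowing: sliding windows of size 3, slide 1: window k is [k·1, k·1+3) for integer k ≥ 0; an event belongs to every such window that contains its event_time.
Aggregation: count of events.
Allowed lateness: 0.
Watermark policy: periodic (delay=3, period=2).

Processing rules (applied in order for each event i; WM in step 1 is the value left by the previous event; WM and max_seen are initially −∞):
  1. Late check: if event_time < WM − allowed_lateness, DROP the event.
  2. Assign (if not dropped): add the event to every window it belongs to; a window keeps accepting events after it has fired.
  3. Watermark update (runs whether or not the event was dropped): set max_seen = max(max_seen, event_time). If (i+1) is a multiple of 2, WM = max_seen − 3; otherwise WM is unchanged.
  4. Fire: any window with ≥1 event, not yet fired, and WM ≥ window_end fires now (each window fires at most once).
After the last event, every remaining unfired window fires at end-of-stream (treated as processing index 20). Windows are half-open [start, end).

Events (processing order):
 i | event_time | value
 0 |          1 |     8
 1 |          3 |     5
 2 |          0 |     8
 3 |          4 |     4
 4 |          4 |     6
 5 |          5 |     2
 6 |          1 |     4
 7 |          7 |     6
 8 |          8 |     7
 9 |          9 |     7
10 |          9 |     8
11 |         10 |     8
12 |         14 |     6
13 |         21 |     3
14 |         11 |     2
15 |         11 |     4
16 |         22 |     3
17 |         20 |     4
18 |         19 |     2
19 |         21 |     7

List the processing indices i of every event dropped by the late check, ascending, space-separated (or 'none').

i=0 t=1 v=8: → [1,4),[0,3); WM=−∞
i=1 t=3 v=5: → [3,6),[2,5),[1,4); WM=0
i=2 t=0 v=8: → [0,3); WM=0
i=3 t=4 v=4: → [4,7),[3,6),[2,5); WM=1
i=4 t=4 v=6: → [4,7),[3,6),[2,5); WM=1
i=5 t=5 v=2: → [5,8),[4,7),[3,6); WM=2
i=6 t=1 v=4: DROP (t<2-0); WM=2
i=7 t=7 v=6: → [7,10),[6,9),[5,8); WM=4; [0,3) fires=2 [1,4) fires=2
i=8 t=8 v=7: → [8,11),[7,10),[6,9); WM=4
i=9 t=9 v=7: → [9,12),[8,11),[7,10); WM=6; [2,5) fires=3 [3,6) fires=4
i=10 t=9 v=8: → [9,12),[8,11),[7,10); WM=6
i=11 t=10 v=8: → [10,13),[9,12),[8,11); WM=7; [4,7) fires=3
i=12 t=14 v=6: → [14,17),[13,16),[12,15); WM=7
i=13 t=21 v=3: → [21,24),[20,23),[19,22); WM=18; [5,8) fires=2 [6,9) fires=2 [7,10) fires=4 [8,11) fires=4 [9,12) fires=3 [10,13) fires=1 [12,15) fires=1 [13,16) fires=1 [14,17) fires=1
i=14 t=11 v=2: DROP (t<18-0); WM=18
i=15 t=11 v=4: DROP (t<18-0); WM=18
i=16 t=22 v=3: → [22,25),[21,24),[20,23); WM=18
i=17 t=20 v=4: → [20,23),[19,22),[18,21); WM=19
i=18 t=19 v=2: → [19,22),[18,21),[17,20); WM=19
i=19 t=21 v=7: → [21,24),[20,23),[19,22); WM=19

6 14 15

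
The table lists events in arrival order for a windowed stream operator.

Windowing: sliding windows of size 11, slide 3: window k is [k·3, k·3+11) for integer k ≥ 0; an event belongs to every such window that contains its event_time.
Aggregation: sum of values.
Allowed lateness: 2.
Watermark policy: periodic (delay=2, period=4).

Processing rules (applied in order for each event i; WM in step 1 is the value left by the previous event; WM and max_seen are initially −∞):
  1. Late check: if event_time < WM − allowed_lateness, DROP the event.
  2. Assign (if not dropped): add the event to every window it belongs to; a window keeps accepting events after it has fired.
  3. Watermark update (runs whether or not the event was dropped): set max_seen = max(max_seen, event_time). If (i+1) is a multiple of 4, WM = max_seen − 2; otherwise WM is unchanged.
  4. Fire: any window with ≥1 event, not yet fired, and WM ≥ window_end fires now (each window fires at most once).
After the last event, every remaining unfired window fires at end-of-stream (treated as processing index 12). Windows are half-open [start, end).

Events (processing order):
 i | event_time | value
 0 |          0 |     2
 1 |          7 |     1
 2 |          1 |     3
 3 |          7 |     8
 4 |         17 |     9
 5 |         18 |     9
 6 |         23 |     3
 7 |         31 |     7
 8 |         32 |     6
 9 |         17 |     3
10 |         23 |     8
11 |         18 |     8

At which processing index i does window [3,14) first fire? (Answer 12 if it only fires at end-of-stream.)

i=0 t=0 v=2: → [0,11); WM=−∞
i=1 t=7 v=1: → [6,17),[3,14),[0,11); WM=−∞
i=2 t=1 v=3: → [0,11); WM=−∞
i=3 t=7 v=8: → [6,17),[3,14),[0,11); WM=5
i=4 t=17 v=9: → [15,26),[12,23),[9,20); WM=5
i=5 t=18 v=9: → [18,29),[15,26),[12,23),[9,20); WM=5
i=6 t=23 v=3: → [21,32),[18,29),[15,26); WM=5
i=7 t=31 v=7: → [30,41),[27,38),[24,35),[21,32); WM=29; [0,11) fires=14 [3,14) fires=9 [6,17) fires=9 [9,20) fires=18 [12,23) fires=18 [15,26) fires=21 [18,29) fires=12
i=8 t=32 v=6: → [30,41),[27,38),[24,35); WM=29
i=9 t=17 v=3: DROP (t<29-2); WM=29
i=10 t=23 v=8: DROP (t<29-2); WM=29
i=11 t=18 v=8: DROP (t<29-2); WM=30

7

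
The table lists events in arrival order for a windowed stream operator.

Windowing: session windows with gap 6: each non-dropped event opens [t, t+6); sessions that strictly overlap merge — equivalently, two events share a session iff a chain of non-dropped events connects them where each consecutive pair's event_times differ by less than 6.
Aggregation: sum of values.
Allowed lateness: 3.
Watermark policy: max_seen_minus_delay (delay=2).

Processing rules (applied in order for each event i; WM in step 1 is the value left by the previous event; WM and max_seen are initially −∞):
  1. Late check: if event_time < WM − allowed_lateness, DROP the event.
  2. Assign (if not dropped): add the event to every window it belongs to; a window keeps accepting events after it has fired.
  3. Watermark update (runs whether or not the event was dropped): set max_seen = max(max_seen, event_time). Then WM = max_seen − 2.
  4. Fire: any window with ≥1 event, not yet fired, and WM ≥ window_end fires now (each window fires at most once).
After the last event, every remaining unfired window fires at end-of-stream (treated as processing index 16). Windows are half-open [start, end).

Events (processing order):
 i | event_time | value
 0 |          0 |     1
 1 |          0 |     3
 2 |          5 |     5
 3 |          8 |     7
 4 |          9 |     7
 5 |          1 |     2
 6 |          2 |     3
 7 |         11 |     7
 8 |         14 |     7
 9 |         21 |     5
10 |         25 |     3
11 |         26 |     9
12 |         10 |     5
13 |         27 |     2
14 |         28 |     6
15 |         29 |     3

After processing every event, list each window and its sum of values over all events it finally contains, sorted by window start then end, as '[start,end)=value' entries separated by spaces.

[0,20)=37 [21,35)=28

i=0 t=0 v=1: → [0,6); WM=-2
i=1 t=0 v=3: → [0,6); WM=-2
i=2 t=5 v=5: → [0,11); WM=3
i=3 t=8 v=7: → [0,14); WM=6
i=4 t=9 v=7: → [0,15); WM=7
i=5 t=1 v=2: DROP (t<7-3); WM=7
i=6 t=2 v=3: DROP (t<7-3); WM=7
i=7 t=11 v=7: → [0,17); WM=9
i=8 t=14 v=7: → [0,20); WM=12
i=9 t=21 v=5: → [21,27); WM=19
i=10 t=25 v=3: → [21,31); WM=23
i=11 t=26 v=9: → [21,32); WM=24
i=12 t=10 v=5: DROP (t<24-3); WM=24
i=13 t=27 v=2: → [21,33); WM=25
i=14 t=28 v=6: → [21,34); WM=26
i=15 t=29 v=3: → [21,35); WM=27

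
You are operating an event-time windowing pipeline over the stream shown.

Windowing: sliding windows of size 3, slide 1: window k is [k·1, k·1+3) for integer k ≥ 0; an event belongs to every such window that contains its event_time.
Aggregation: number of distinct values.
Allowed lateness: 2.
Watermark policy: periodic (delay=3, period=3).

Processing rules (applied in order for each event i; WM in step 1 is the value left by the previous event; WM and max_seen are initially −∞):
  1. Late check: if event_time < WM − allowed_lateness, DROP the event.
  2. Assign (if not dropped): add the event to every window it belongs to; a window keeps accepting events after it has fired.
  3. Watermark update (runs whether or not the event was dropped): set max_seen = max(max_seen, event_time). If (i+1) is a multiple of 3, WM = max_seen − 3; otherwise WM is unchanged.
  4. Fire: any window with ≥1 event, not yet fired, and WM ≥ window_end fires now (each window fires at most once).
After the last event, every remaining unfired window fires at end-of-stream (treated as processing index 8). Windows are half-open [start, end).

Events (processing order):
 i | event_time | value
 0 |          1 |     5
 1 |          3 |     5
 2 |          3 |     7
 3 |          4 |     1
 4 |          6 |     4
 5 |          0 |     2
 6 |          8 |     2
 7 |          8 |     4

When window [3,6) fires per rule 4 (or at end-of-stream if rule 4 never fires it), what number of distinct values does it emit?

3

i=0 t=1 v=5: → [1,4),[0,3); WM=−∞
i=1 t=3 v=5: → [3,6),[2,5),[1,4); WM=−∞
i=2 t=3 v=7: → [3,6),[2,5),[1,4); WM=0
i=3 t=4 v=1: → [4,7),[3,6),[2,5); WM=0
i=4 t=6 v=4: → [6,9),[5,8),[4,7); WM=0
i=5 t=0 v=2: → [0,3); WM=3; [0,3) fires=2
i=6 t=8 v=2: → [8,11),[7,10),[6,9); WM=3
i=7 t=8 v=4: → [8,11),[7,10),[6,9); WM=3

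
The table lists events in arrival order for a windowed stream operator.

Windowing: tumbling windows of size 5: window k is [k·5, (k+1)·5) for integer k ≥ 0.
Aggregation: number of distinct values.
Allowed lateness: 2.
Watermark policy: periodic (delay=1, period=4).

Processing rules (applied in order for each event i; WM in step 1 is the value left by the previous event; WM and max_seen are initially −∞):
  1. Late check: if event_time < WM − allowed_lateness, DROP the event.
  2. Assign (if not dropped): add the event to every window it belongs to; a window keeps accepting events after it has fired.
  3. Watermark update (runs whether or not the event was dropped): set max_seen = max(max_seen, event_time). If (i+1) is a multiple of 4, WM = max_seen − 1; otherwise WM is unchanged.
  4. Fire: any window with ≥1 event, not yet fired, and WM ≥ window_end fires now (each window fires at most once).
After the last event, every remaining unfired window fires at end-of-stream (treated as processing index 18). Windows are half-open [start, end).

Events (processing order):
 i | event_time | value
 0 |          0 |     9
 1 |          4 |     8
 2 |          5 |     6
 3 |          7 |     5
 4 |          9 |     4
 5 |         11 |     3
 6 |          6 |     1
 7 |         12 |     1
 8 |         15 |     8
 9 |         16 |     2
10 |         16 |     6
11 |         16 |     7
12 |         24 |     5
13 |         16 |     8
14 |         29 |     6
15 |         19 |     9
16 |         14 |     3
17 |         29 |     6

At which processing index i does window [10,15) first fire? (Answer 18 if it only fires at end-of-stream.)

11

i=0 t=0 v=9: → [0,5); WM=−∞
i=1 t=4 v=8: → [0,5); WM=−∞
i=2 t=5 v=6: → [5,10); WM=−∞
i=3 t=7 v=5: → [5,10); WM=6; [0,5) fires=2
i=4 t=9 v=4: → [5,10); WM=6
i=5 t=11 v=3: → [10,15); WM=6
i=6 t=6 v=1: → [5,10); WM=6
i=7 t=12 v=1: → [10,15); WM=11; [5,10) fires=4
i=8 t=15 v=8: → [15,20); WM=11
i=9 t=16 v=2: → [15,20); WM=11
i=10 t=16 v=6: → [15,20); WM=11
i=11 t=16 v=7: → [15,20); WM=15; [10,15) fires=2
i=12 t=24 v=5: → [20,25); WM=15
i=13 t=16 v=8: → [15,20); WM=15
i=14 t=29 v=6: → [25,30); WM=15
i=15 t=19 v=9: → [15,20); WM=28; [15,20) fires=5 [20,25) fires=1
i=16 t=14 v=3: DROP (t<28-2); WM=28
i=17 t=29 v=6: → [25,30); WM=28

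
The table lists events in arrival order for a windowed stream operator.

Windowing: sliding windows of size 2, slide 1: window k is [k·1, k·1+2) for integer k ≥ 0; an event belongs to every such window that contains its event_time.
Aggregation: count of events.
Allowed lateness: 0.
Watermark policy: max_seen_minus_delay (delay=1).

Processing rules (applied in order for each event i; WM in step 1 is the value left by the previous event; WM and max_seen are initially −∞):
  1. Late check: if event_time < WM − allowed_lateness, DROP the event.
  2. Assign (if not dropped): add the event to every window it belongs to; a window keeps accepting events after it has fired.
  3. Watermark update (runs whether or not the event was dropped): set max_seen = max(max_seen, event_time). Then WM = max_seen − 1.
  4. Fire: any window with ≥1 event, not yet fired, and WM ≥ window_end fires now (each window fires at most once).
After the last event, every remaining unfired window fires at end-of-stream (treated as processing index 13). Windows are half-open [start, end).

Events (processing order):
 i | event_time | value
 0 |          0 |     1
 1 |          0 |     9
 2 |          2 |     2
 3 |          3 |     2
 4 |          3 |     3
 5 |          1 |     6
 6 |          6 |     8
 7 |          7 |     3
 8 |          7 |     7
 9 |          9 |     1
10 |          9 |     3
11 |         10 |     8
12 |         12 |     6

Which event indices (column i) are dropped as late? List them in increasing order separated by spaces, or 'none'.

5

i=0 t=0 v=1: → [0,2); WM=-1
i=1 t=0 v=9: → [0,2); WM=-1
i=2 t=2 v=2: → [2,4),[1,3); WM=1
i=3 t=3 v=2: → [3,5),[2,4); WM=2; [0,2) fires=2
i=4 t=3 v=3: → [3,5),[2,4); WM=2
i=5 t=1 v=6: DROP (t<2-0); WM=2
i=6 t=6 v=8: → [6,8),[5,7); WM=5; [1,3) fires=1 [2,4) fires=3 [3,5) fires=2
i=7 t=7 v=3: → [7,9),[6,8); WM=6
i=8 t=7 v=7: → [7,9),[6,8); WM=6
i=9 t=9 v=1: → [9,11),[8,10); WM=8; [5,7) fires=1 [6,8) fires=3
i=10 t=9 v=3: → [9,11),[8,10); WM=8
i=11 t=10 v=8: → [10,12),[9,11); WM=9; [7,9) fires=2
i=12 t=12 v=6: → [12,14),[11,13); WM=11; [8,10) fires=2 [9,11) fires=3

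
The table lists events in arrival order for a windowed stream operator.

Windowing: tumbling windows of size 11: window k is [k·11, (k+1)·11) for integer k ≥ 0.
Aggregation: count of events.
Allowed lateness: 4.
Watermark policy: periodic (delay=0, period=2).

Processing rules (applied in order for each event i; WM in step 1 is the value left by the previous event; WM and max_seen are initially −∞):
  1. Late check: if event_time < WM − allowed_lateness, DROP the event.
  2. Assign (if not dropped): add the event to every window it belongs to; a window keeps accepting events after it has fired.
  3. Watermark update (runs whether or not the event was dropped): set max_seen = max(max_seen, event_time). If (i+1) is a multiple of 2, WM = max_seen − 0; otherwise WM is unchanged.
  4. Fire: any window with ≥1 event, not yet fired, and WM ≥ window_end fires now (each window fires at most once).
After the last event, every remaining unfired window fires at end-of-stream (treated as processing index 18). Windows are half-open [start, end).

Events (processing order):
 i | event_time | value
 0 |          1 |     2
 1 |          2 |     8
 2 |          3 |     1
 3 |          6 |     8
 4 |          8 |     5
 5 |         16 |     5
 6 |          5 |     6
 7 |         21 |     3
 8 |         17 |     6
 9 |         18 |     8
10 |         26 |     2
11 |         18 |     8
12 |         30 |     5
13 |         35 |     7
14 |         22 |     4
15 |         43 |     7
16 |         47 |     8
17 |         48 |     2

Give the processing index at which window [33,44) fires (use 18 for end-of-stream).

17

i=0 t=1 v=2: → [0,11); WM=−∞
i=1 t=2 v=8: → [0,11); WM=2
i=2 t=3 v=1: → [0,11); WM=2
i=3 t=6 v=8: → [0,11); WM=6
i=4 t=8 v=5: → [0,11); WM=6
i=5 t=16 v=5: → [11,22); WM=16; [0,11) fires=5
i=6 t=5 v=6: DROP (t<16-4); WM=16
i=7 t=21 v=3: → [11,22); WM=21
i=8 t=17 v=6: → [11,22); WM=21
i=9 t=18 v=8: → [11,22); WM=21
i=10 t=26 v=2: → [22,33); WM=21
i=11 t=18 v=8: → [11,22); WM=26; [11,22) fires=5
i=12 t=30 v=5: → [22,33); WM=26
i=13 t=35 v=7: → [33,44); WM=35; [22,33) fires=2
i=14 t=22 v=4: DROP (t<35-4); WM=35
i=15 t=43 v=7: → [33,44); WM=43
i=16 t=47 v=8: → [44,55); WM=43
i=17 t=48 v=2: → [44,55); WM=48; [33,44) fires=2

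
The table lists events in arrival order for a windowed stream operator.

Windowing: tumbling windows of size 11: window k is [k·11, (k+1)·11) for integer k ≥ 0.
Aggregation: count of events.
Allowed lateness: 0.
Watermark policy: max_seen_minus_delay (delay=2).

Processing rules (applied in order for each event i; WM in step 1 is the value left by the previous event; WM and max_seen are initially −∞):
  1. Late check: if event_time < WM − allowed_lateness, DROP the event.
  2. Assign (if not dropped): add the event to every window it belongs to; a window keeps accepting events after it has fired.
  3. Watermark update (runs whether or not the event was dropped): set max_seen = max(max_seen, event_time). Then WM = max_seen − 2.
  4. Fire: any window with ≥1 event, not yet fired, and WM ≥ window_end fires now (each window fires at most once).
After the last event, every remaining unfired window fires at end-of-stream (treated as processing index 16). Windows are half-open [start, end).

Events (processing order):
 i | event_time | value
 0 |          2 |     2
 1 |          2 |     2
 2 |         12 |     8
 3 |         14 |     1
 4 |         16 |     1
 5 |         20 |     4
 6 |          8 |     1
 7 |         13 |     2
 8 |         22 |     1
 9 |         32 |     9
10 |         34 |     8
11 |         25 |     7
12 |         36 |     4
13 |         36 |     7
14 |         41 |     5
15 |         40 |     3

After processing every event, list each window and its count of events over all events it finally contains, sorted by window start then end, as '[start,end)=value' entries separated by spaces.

[0,11)=2 [11,22)=4 [22,33)=2 [33,44)=5

i=0 t=2 v=2: → [0,11); WM=0
i=1 t=2 v=2: → [0,11); WM=0
i=2 t=12 v=8: → [11,22); WM=10
i=3 t=14 v=1: → [11,22); WM=12; [0,11) fires=2
i=4 t=16 v=1: → [11,22); WM=14
i=5 t=20 v=4: → [11,22); WM=18
i=6 t=8 v=1: DROP (t<18-0); WM=18
i=7 t=13 v=2: DROP (t<18-0); WM=18
i=8 t=22 v=1: → [22,33); WM=20
i=9 t=32 v=9: → [22,33); WM=30; [11,22) fires=4
i=10 t=34 v=8: → [33,44); WM=32
i=11 t=25 v=7: DROP (t<32-0); WM=32
i=12 t=36 v=4: → [33,44); WM=34; [22,33) fires=2
i=13 t=36 v=7: → [33,44); WM=34
i=14 t=41 v=5: → [33,44); WM=39
i=15 t=40 v=3: → [33,44); WM=39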